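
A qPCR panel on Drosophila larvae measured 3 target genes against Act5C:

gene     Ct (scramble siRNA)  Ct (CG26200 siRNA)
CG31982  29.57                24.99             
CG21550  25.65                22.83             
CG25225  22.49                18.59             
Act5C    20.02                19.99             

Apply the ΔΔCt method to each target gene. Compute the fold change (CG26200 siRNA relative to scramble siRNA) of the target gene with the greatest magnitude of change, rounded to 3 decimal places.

CG31982: ΔΔCt = (24.99−19.99) − (29.57−20.02) = 5.00 − 9.55 = -4.55; fold change = 2^4.55 = 23.425
CG21550: ΔΔCt = (22.83−19.99) − (25.65−20.02) = 2.84 − 5.63 = -2.79; fold change = 2^2.79 = 6.916
CG25225: ΔΔCt = (18.59−19.99) − (22.49−20.02) = -1.40 − 2.47 = -3.87; fold change = 2^3.87 = 14.621
CG31982 has the largest |ΔΔCt| = 4.55.

23.425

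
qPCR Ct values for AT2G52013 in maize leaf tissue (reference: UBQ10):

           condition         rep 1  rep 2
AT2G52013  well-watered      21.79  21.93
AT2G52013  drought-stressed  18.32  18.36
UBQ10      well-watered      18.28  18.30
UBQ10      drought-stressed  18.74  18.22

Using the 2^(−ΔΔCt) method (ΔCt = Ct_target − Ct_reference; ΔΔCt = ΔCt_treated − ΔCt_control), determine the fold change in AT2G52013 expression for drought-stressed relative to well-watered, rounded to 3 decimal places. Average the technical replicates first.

Mean Ct: AT2G52013 well-watered 21.860; AT2G52013 drought-stressed 18.340; UBQ10 well-watered 18.290; UBQ10 drought-stressed 18.480
ΔCt(well-watered) = 21.860 − 18.290 = 3.570
ΔCt(drought-stressed) = 18.340 − 18.480 = -0.140
ΔΔCt = -0.140 − 3.570 = -3.710
Fold change = 2^(−(-3.710)) = 2^3.710 = 13.0864

13.086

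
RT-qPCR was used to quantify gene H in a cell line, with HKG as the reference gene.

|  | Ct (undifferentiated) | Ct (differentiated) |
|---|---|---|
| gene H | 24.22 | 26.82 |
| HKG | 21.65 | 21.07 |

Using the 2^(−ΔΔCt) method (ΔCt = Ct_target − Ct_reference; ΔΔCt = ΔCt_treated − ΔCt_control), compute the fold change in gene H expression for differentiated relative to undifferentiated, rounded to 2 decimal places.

0.11

ΔCt(undifferentiated) = 24.220 − 21.650 = 2.570
ΔCt(differentiated) = 26.820 − 21.070 = 5.750
ΔΔCt = 5.750 − 2.570 = 3.180
Fold change = 2^(−3.180) = 0.110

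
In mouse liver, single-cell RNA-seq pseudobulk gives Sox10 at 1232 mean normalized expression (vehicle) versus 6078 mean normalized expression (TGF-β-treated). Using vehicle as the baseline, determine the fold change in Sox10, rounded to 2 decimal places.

Fold change = 6078 / 1232 = 4.933
Sox10 is upregulated.

4.93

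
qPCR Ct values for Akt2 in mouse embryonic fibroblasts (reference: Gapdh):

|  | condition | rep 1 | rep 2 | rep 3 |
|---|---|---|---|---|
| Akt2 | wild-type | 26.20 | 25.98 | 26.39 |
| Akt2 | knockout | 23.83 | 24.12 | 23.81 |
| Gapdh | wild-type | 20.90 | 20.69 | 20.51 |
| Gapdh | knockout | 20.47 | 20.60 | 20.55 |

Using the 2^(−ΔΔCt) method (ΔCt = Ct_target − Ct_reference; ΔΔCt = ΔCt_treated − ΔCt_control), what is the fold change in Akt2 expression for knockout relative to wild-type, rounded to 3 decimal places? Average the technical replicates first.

Mean Ct: Akt2 wild-type 26.190; Akt2 knockout 23.920; Gapdh wild-type 20.700; Gapdh knockout 20.540
ΔCt(wild-type) = 26.190 − 20.700 = 5.490
ΔCt(knockout) = 23.920 − 20.540 = 3.380
ΔΔCt = 3.380 − 5.490 = -2.110
Fold change = 2^(−(-2.110)) = 2^2.110 = 4.3169

4.317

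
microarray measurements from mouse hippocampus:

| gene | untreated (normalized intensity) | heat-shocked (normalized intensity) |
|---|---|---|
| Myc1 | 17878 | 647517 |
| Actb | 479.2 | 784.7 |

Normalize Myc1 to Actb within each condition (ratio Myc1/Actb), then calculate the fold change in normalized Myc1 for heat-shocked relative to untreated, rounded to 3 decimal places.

22.118

Myc1/Actb (untreated) = 17878 / 479.2 = 37.308
Myc1/Actb (heat-shocked) = 647517 / 784.7 = 825.18
Fold change = 825.18 / 37.308 = 22.1180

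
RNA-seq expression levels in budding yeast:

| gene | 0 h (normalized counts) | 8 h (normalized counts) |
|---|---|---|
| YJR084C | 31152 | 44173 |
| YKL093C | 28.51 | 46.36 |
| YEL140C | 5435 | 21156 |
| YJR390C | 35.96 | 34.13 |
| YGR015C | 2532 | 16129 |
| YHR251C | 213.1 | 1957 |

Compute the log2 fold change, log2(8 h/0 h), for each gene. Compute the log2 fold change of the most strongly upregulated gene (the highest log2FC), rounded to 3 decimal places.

3.199

log2(44173/31152) = 0.504  (YJR084C)
log2(46.36/28.51) = 0.701  (YKL093C)
log2(21156/5435) = 1.961  (YEL140C)
log2(34.13/35.96) = -0.075  (YJR390C)
log2(16129/2532) = 2.671  (YGR015C)
log2(1957/213.1) = 3.199  (YHR251C)
YHR251C is most strongly upregulated.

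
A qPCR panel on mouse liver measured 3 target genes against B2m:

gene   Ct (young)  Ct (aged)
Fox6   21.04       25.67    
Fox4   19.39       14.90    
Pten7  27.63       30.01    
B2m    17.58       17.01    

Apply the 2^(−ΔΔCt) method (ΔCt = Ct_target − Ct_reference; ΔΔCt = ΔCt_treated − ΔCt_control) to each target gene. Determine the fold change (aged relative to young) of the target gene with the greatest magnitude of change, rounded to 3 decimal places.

0.027

Fox6: ΔΔCt = (25.67−17.01) − (21.04−17.58) = 8.66 − 3.46 = 5.20; fold change = 2^-5.20 = 0.027
Fox4: ΔΔCt = (14.90−17.01) − (19.39−17.58) = -2.11 − 1.81 = -3.92; fold change = 2^3.92 = 15.137
Pten7: ΔΔCt = (30.01−17.01) − (27.63−17.58) = 13.00 − 10.05 = 2.95; fold change = 2^-2.95 = 0.129
Fox6 has the largest |ΔΔCt| = 5.20.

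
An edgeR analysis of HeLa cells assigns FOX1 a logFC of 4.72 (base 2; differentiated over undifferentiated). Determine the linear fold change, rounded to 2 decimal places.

26.35

Fold change = 2^(4.72) = 26.355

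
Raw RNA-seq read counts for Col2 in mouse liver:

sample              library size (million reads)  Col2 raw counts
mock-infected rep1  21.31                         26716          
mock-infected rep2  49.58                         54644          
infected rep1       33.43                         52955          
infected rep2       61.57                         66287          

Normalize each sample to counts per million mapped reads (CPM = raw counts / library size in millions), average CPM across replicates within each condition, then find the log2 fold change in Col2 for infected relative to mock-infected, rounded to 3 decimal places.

CPM(mock-infected rep1) = 26716 / 21.31 = 1253.6837
CPM(mock-infected rep2) = 54644 / 49.58 = 1102.1380
CPM(infected rep1) = 52955 / 33.43 = 1584.0562
CPM(infected rep2) = 66287 / 61.57 = 1076.6120
mean CPM(mock-infected) = 1177.9108; mean CPM(infected) = 1330.3341
Fold change = 1330.3341 / 1177.9108 = 1.12940
log2(1.12940) = 0.1756

0.176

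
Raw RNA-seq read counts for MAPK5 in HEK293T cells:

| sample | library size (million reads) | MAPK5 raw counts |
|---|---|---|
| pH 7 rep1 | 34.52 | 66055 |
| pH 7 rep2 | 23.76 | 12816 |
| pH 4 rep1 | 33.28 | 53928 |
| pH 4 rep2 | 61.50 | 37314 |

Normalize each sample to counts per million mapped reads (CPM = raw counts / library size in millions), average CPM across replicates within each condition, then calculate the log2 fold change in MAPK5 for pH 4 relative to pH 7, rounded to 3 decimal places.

-0.139

CPM(pH 7 rep1) = 66055 / 34.52 = 1913.5284
CPM(pH 7 rep2) = 12816 / 23.76 = 539.3939
CPM(pH 4 rep1) = 53928 / 33.28 = 1620.4327
CPM(pH 4 rep2) = 37314 / 61.50 = 606.7317
mean CPM(pH 7) = 1226.4612; mean CPM(pH 4) = 1113.5822
Fold change = 1113.5822 / 1226.4612 = 0.90796
log2(0.90796) = -0.1393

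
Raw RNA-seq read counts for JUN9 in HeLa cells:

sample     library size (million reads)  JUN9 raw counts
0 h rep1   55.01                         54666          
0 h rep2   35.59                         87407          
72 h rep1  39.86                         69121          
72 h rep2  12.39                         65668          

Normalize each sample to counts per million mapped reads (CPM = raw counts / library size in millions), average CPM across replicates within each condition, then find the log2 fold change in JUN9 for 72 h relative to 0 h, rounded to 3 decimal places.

1.028

CPM(0 h rep1) = 54666 / 55.01 = 993.7466
CPM(0 h rep2) = 87407 / 35.59 = 2455.9427
CPM(72 h rep1) = 69121 / 39.86 = 1734.0943
CPM(72 h rep2) = 65668 / 12.39 = 5300.0807
mean CPM(0 h) = 1724.8446; mean CPM(72 h) = 3517.0875
Fold change = 3517.0875 / 1724.8446 = 2.03907
log2(2.03907) = 1.0279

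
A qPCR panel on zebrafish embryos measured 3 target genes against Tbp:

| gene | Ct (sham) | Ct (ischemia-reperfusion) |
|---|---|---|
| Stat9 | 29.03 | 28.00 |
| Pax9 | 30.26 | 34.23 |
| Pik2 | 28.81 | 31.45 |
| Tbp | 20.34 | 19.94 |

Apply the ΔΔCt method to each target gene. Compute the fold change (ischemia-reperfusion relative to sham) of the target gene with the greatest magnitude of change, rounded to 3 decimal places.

0.048

Stat9: ΔΔCt = (28.00−19.94) − (29.03−20.34) = 8.06 − 8.69 = -0.63; fold change = 2^0.63 = 1.548
Pax9: ΔΔCt = (34.23−19.94) − (30.26−20.34) = 14.29 − 9.92 = 4.37; fold change = 2^-4.37 = 0.048
Pik2: ΔΔCt = (31.45−19.94) − (28.81−20.34) = 11.51 − 8.47 = 3.04; fold change = 2^-3.04 = 0.122
Pax9 has the largest |ΔΔCt| = 4.37.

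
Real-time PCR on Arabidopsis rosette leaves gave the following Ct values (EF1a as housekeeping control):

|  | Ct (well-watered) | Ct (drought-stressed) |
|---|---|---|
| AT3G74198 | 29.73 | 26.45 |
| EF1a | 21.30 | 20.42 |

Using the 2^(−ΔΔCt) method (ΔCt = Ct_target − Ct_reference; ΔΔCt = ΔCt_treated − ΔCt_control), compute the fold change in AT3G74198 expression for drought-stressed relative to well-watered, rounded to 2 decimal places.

5.28

ΔCt(well-watered) = 29.730 − 21.300 = 8.430
ΔCt(drought-stressed) = 26.450 − 20.420 = 6.030
ΔΔCt = 6.030 − 8.430 = -2.400
Fold change = 2^(−(-2.400)) = 2^2.400 = 5.278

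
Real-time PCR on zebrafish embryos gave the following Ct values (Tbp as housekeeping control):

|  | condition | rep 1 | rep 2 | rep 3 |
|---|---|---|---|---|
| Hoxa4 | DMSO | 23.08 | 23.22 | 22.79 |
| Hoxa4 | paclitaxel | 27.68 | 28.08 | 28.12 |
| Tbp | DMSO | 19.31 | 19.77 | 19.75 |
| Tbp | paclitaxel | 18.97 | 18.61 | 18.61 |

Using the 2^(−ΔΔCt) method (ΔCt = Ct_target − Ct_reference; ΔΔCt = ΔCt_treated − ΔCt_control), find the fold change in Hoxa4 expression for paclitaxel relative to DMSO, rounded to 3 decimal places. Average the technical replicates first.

Mean Ct: Hoxa4 DMSO 23.030; Hoxa4 paclitaxel 27.960; Tbp DMSO 19.610; Tbp paclitaxel 18.730
ΔCt(DMSO) = 23.030 − 19.610 = 3.420
ΔCt(paclitaxel) = 27.960 − 18.730 = 9.230
ΔΔCt = 9.230 − 3.420 = 5.810
Fold change = 2^(−5.810) = 0.0178

0.018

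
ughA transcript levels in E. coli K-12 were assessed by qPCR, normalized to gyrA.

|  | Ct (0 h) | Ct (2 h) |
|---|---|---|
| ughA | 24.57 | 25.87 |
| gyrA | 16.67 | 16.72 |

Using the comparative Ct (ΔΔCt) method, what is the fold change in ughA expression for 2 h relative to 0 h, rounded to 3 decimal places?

0.420

ΔCt(0 h) = 24.570 − 16.670 = 7.900
ΔCt(2 h) = 25.870 − 16.720 = 9.150
ΔΔCt = 9.150 − 7.900 = 1.250
Fold change = 2^(−1.250) = 0.4204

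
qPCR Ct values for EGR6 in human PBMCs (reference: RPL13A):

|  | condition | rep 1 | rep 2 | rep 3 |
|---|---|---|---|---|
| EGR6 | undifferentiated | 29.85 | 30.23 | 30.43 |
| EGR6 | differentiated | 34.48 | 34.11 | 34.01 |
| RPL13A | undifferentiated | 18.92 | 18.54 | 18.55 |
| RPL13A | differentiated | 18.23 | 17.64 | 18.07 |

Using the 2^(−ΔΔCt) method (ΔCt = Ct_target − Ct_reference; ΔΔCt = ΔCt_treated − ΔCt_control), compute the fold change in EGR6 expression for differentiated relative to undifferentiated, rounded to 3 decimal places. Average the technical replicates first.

Mean Ct: EGR6 undifferentiated 30.170; EGR6 differentiated 34.200; RPL13A undifferentiated 18.670; RPL13A differentiated 17.980
ΔCt(undifferentiated) = 30.170 − 18.670 = 11.500
ΔCt(differentiated) = 34.200 − 17.980 = 16.220
ΔΔCt = 16.220 − 11.500 = 4.720
Fold change = 2^(−4.720) = 0.0379

0.038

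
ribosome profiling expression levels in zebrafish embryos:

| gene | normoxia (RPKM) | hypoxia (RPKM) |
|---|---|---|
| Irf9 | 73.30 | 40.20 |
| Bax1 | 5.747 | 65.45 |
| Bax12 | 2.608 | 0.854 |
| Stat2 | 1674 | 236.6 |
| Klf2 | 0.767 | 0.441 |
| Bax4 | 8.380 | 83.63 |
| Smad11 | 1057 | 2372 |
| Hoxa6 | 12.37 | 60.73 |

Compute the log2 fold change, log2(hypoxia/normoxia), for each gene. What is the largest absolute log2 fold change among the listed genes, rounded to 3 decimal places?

log2(40.20/73.30) = -0.867  (Irf9)
log2(65.45/5.747) = 3.510  (Bax1)
log2(0.854/2.608) = -1.611  (Bax12)
log2(236.6/1674) = -2.823  (Stat2)
log2(0.441/0.767) = -0.798  (Klf2)
log2(83.63/8.380) = 3.319  (Bax4)
log2(2372/1057) = 1.166  (Smad11)
log2(60.73/12.37) = 2.296  (Hoxa6)
The largest magnitude belongs to Bax1.

3.510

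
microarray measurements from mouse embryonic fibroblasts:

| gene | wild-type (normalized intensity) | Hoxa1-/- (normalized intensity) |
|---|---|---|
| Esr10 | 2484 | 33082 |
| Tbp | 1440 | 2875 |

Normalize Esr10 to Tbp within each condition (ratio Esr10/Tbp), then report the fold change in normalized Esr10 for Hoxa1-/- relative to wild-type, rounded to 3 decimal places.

Esr10/Tbp (wild-type) = 2484 / 1440 = 1.725
Esr10/Tbp (Hoxa1-/-) = 33082 / 2875 = 11.507
Fold change = 11.507 / 1.725 = 6.6706

6.671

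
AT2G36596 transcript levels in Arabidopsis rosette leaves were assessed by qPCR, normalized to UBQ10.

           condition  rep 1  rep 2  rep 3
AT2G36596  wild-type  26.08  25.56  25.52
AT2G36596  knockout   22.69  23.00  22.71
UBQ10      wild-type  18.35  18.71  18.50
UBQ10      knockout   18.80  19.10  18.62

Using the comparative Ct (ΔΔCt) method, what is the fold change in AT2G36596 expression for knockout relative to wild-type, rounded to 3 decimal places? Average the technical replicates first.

9.448

Mean Ct: AT2G36596 wild-type 25.720; AT2G36596 knockout 22.800; UBQ10 wild-type 18.520; UBQ10 knockout 18.840
ΔCt(wild-type) = 25.720 − 18.520 = 7.200
ΔCt(knockout) = 22.800 − 18.840 = 3.960
ΔΔCt = 3.960 − 7.200 = -3.240
Fold change = 2^(−(-3.240)) = 2^3.240 = 9.4479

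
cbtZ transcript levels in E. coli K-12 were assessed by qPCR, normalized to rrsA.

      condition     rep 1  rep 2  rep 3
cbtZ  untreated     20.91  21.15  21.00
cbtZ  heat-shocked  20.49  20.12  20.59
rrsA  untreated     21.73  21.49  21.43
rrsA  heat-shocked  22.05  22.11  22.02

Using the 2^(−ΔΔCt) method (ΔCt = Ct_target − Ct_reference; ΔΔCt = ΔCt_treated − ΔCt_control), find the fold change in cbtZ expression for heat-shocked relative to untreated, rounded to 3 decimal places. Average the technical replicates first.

Mean Ct: cbtZ untreated 21.020; cbtZ heat-shocked 20.400; rrsA untreated 21.550; rrsA heat-shocked 22.060
ΔCt(untreated) = 21.020 − 21.550 = -0.530
ΔCt(heat-shocked) = 20.400 − 22.060 = -1.660
ΔΔCt = -1.660 − (-0.530) = -1.130
Fold change = 2^(−(-1.130)) = 2^1.130 = 2.1886

2.189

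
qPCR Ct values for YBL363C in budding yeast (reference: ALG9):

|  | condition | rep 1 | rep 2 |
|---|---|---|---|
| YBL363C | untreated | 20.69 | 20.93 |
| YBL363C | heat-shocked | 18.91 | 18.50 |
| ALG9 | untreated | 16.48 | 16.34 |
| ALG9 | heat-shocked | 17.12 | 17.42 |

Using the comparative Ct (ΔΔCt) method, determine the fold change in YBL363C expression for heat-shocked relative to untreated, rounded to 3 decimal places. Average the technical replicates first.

7.808

Mean Ct: YBL363C untreated 20.810; YBL363C heat-shocked 18.705; ALG9 untreated 16.410; ALG9 heat-shocked 17.270
ΔCt(untreated) = 20.810 − 16.410 = 4.400
ΔCt(heat-shocked) = 18.705 − 17.270 = 1.435
ΔΔCt = 1.435 − 4.400 = -2.965
Fold change = 2^(−(-2.965)) = 2^2.965 = 7.8083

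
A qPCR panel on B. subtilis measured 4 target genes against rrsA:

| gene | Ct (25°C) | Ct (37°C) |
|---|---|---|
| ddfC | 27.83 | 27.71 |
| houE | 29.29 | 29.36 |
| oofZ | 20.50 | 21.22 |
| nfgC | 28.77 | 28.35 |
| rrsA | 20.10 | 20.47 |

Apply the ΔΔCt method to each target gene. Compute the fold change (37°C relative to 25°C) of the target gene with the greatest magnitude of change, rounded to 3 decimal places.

ddfC: ΔΔCt = (27.71−20.47) − (27.83−20.10) = 7.24 − 7.73 = -0.49; fold change = 2^0.49 = 1.404
houE: ΔΔCt = (29.36−20.47) − (29.29−20.10) = 8.89 − 9.19 = -0.30; fold change = 2^0.30 = 1.231
oofZ: ΔΔCt = (21.22−20.47) − (20.50−20.10) = 0.75 − 0.40 = 0.35; fold change = 2^-0.35 = 0.785
nfgC: ΔΔCt = (28.35−20.47) − (28.77−20.10) = 7.88 − 8.67 = -0.79; fold change = 2^0.79 = 1.729
nfgC has the largest |ΔΔCt| = 0.79.

1.729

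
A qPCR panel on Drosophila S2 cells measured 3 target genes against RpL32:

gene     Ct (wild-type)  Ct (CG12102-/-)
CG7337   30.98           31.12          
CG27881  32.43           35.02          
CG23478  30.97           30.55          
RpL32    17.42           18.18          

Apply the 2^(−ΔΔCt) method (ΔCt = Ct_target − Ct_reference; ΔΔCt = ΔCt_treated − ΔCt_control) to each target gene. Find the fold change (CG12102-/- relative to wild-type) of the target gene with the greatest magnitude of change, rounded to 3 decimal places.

CG7337: ΔΔCt = (31.12−18.18) − (30.98−17.42) = 12.94 − 13.56 = -0.62; fold change = 2^0.62 = 1.537
CG27881: ΔΔCt = (35.02−18.18) − (32.43−17.42) = 16.84 − 15.01 = 1.83; fold change = 2^-1.83 = 0.281
CG23478: ΔΔCt = (30.55−18.18) − (30.97−17.42) = 12.37 − 13.55 = -1.18; fold change = 2^1.18 = 2.266
CG27881 has the largest |ΔΔCt| = 1.83.

0.281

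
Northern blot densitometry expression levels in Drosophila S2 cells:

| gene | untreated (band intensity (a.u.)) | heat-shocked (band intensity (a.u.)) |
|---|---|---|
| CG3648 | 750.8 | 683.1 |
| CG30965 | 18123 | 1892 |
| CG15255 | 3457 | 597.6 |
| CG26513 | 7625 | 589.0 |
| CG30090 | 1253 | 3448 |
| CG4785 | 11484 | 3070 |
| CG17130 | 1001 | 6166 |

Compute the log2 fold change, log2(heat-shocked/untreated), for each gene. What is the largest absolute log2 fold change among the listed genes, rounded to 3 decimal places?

3.694

log2(683.1/750.8) = -0.136  (CG3648)
log2(1892/18123) = -3.260  (CG30965)
log2(597.6/3457) = -2.532  (CG15255)
log2(589.0/7625) = -3.694  (CG26513)
log2(3448/1253) = 1.460  (CG30090)
log2(3070/11484) = -1.903  (CG4785)
log2(6166/1001) = 2.623  (CG17130)
The largest magnitude belongs to CG26513.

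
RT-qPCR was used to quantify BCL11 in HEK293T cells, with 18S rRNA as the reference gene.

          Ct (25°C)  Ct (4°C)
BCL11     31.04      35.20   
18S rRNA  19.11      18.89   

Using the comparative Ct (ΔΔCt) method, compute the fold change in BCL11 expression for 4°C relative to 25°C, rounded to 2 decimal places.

0.05

ΔCt(25°C) = 31.040 − 19.110 = 11.930
ΔCt(4°C) = 35.200 − 18.890 = 16.310
ΔΔCt = 16.310 − 11.930 = 4.380
Fold change = 2^(−4.380) = 0.048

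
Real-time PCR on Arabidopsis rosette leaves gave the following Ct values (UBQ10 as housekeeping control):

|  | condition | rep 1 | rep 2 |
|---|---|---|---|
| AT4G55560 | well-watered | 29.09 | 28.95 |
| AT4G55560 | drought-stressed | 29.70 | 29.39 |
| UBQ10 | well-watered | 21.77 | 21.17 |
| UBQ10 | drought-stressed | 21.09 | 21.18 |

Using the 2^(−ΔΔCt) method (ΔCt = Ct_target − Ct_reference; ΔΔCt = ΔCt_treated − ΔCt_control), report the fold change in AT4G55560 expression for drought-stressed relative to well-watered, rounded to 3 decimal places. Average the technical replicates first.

0.551

Mean Ct: AT4G55560 well-watered 29.020; AT4G55560 drought-stressed 29.545; UBQ10 well-watered 21.470; UBQ10 drought-stressed 21.135
ΔCt(well-watered) = 29.020 − 21.470 = 7.550
ΔCt(drought-stressed) = 29.545 − 21.135 = 8.410
ΔΔCt = 8.410 − 7.550 = 0.860
Fold change = 2^(−0.860) = 0.5510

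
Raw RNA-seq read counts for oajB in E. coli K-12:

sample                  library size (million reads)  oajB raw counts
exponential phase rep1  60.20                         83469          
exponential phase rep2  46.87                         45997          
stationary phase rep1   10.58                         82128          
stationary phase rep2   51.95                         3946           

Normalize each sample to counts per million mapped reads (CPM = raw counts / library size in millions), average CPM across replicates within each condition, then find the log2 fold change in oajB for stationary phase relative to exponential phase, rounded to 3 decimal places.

CPM(exponential phase rep1) = 83469 / 60.20 = 1386.5282
CPM(exponential phase rep2) = 45997 / 46.87 = 981.3740
CPM(stationary phase rep1) = 82128 / 10.58 = 7762.5709
CPM(stationary phase rep2) = 3946 / 51.95 = 75.9577
mean CPM(exponential phase) = 1183.9511; mean CPM(stationary phase) = 3919.2643
Fold change = 3919.2643 / 1183.9511 = 3.31033
log2(3.31033) = 1.7270

1.727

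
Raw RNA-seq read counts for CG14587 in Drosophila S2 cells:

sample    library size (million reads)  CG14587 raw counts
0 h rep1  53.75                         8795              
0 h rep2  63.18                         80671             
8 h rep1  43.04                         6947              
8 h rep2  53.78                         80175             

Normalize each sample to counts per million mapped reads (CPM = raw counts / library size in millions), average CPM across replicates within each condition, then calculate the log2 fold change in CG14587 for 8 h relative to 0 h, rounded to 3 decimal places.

0.198

CPM(0 h rep1) = 8795 / 53.75 = 163.6279
CPM(0 h rep2) = 80671 / 63.18 = 1276.8439
CPM(8 h rep1) = 6947 / 43.04 = 161.4080
CPM(8 h rep2) = 80175 / 53.78 = 1490.7958
mean CPM(0 h) = 720.2359; mean CPM(8 h) = 826.1019
Fold change = 826.1019 / 720.2359 = 1.14699
log2(1.14699) = 0.1979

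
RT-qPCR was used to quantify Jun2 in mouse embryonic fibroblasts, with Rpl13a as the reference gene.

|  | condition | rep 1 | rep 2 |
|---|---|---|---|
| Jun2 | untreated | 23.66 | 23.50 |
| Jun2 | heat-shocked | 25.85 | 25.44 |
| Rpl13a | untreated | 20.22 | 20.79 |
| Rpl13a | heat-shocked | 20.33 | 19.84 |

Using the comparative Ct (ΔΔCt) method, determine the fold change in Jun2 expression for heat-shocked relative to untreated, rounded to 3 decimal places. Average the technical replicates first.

Mean Ct: Jun2 untreated 23.580; Jun2 heat-shocked 25.645; Rpl13a untreated 20.505; Rpl13a heat-shocked 20.085
ΔCt(untreated) = 23.580 − 20.505 = 3.075
ΔCt(heat-shocked) = 25.645 − 20.085 = 5.560
ΔΔCt = 5.560 − 3.075 = 2.485
Fold change = 2^(−2.485) = 0.1786

0.179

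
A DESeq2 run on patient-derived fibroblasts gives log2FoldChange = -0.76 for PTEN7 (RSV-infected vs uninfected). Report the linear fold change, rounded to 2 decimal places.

0.59

Fold change = 2^(-0.76) = 0.590
That is, PTEN7 drops to 59.0% of the uninfected level.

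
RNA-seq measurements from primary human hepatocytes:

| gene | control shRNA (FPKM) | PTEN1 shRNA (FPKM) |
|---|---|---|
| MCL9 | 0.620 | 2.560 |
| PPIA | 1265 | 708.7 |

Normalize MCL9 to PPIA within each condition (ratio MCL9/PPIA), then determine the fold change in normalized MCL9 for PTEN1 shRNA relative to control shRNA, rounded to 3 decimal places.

7.370

MCL9/PPIA (control shRNA) = 0.620 / 1265 = 0.00049012
MCL9/PPIA (PTEN1 shRNA) = 2.560 / 708.7 = 0.0036122
Fold change = 0.0036122 / 0.00049012 = 7.3702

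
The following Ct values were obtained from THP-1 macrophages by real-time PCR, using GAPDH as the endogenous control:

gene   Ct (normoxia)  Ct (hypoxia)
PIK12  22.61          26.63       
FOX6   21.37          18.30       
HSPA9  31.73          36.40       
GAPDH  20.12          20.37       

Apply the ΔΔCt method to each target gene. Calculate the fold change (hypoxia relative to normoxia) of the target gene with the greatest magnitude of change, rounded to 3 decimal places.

0.047

PIK12: ΔΔCt = (26.63−20.37) − (22.61−20.12) = 6.26 − 2.49 = 3.77; fold change = 2^-3.77 = 0.073
FOX6: ΔΔCt = (18.30−20.37) − (21.37−20.12) = -2.07 − 1.25 = -3.32; fold change = 2^3.32 = 9.987
HSPA9: ΔΔCt = (36.40−20.37) − (31.73−20.12) = 16.03 − 11.61 = 4.42; fold change = 2^-4.42 = 0.047
HSPA9 has the largest |ΔΔCt| = 4.42.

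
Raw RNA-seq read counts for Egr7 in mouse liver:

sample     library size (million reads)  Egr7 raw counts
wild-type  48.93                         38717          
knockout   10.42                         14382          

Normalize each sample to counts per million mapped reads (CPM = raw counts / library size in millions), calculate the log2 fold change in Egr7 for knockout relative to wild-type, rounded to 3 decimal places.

CPM(wild-type) = 38717 / 48.93 = 791.2732
CPM(knockout) = 14382 / 10.42 = 1380.2303
Fold change = 1380.2303 / 791.2732 = 1.74432
log2(1.74432) = 0.8027

0.803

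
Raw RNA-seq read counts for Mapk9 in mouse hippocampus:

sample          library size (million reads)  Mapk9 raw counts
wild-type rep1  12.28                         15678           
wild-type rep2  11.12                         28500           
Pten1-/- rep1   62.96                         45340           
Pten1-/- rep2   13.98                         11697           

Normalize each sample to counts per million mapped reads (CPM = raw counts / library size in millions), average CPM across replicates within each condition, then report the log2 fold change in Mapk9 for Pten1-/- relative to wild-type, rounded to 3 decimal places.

-1.302

CPM(wild-type rep1) = 15678 / 12.28 = 1276.7101
CPM(wild-type rep2) = 28500 / 11.12 = 2562.9496
CPM(Pten1-/- rep1) = 45340 / 62.96 = 720.1398
CPM(Pten1-/- rep2) = 11697 / 13.98 = 836.6953
mean CPM(wild-type) = 1919.8299; mean CPM(Pten1-/-) = 778.4175
Fold change = 778.4175 / 1919.8299 = 0.40546
log2(0.40546) = -1.3024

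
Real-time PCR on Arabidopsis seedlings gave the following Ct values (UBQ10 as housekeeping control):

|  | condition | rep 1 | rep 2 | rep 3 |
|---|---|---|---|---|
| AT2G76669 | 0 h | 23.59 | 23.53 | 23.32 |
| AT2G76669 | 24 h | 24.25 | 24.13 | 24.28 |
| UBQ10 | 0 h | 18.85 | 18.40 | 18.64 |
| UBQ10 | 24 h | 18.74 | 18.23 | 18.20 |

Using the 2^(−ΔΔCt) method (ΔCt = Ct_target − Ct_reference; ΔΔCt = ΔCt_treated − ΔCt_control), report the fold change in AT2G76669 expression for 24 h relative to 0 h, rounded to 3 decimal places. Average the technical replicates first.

0.507

Mean Ct: AT2G76669 0 h 23.480; AT2G76669 24 h 24.220; UBQ10 0 h 18.630; UBQ10 24 h 18.390
ΔCt(0 h) = 23.480 − 18.630 = 4.850
ΔCt(24 h) = 24.220 − 18.390 = 5.830
ΔΔCt = 5.830 − 4.850 = 0.980
Fold change = 2^(−0.980) = 0.5070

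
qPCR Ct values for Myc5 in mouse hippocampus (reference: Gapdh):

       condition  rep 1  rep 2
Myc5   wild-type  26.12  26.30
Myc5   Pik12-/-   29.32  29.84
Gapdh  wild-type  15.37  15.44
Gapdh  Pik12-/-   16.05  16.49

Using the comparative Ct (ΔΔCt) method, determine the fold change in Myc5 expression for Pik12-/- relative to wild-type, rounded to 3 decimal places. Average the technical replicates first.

0.176

Mean Ct: Myc5 wild-type 26.210; Myc5 Pik12-/- 29.580; Gapdh wild-type 15.405; Gapdh Pik12-/- 16.270
ΔCt(wild-type) = 26.210 − 15.405 = 10.805
ΔCt(Pik12-/-) = 29.580 − 16.270 = 13.310
ΔΔCt = 13.310 − 10.805 = 2.505
Fold change = 2^(−2.505) = 0.1762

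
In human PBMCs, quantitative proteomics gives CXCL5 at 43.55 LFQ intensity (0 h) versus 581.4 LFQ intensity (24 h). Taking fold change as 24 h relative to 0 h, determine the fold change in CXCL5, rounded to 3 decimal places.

13.350

Fold change = 581.4 / 43.55 = 13.3502
CXCL5 is upregulated.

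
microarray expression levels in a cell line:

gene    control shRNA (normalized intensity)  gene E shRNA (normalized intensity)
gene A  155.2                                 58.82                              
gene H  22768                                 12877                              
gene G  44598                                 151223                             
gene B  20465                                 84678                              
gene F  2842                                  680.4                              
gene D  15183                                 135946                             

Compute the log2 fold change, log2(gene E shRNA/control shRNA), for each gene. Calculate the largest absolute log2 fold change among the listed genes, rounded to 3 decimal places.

3.163

log2(58.82/155.2) = -1.400  (gene A)
log2(12877/22768) = -0.822  (gene H)
log2(151223/44598) = 1.762  (gene G)
log2(84678/20465) = 2.049  (gene B)
log2(680.4/2842) = -2.062  (gene F)
log2(135946/15183) = 3.163  (gene D)
The largest magnitude belongs to gene D.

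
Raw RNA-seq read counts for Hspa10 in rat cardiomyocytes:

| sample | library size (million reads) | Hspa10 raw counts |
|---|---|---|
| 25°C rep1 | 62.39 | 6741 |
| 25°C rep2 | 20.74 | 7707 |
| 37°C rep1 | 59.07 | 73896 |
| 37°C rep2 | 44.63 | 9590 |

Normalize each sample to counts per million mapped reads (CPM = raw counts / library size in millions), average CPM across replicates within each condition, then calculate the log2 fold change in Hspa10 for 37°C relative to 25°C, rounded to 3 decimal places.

1.612

CPM(25°C rep1) = 6741 / 62.39 = 108.0462
CPM(25°C rep2) = 7707 / 20.74 = 371.6008
CPM(37°C rep1) = 73896 / 59.07 = 1250.9904
CPM(37°C rep2) = 9590 / 44.63 = 214.8779
mean CPM(25°C) = 239.8235; mean CPM(37°C) = 732.9341
Fold change = 732.9341 / 239.8235 = 3.05614
log2(3.05614) = 1.6117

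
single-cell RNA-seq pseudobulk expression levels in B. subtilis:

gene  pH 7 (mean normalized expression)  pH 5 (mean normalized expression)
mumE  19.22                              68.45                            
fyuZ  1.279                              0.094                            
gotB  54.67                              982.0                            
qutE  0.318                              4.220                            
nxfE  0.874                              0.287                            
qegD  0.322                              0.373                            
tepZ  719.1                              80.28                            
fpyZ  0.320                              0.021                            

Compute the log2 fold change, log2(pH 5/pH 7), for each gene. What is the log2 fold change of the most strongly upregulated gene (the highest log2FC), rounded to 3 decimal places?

4.167

log2(68.45/19.22) = 1.832  (mumE)
log2(0.094/1.279) = -3.766  (fyuZ)
log2(982.0/54.67) = 4.167  (gotB)
log2(4.220/0.318) = 3.730  (qutE)
log2(0.287/0.874) = -1.607  (nxfE)
log2(0.373/0.322) = 0.212  (qegD)
log2(80.28/719.1) = -3.163  (tepZ)
log2(0.021/0.320) = -3.930  (fpyZ)
gotB is most strongly upregulated.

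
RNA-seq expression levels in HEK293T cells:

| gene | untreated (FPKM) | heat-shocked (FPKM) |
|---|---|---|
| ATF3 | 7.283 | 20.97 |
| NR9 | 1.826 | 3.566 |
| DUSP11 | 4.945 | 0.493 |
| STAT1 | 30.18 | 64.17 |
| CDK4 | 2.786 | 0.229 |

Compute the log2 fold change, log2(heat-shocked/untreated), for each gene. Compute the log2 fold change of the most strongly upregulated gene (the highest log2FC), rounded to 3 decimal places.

1.526

log2(20.97/7.283) = 1.526  (ATF3)
log2(3.566/1.826) = 0.966  (NR9)
log2(0.493/4.945) = -3.326  (DUSP11)
log2(64.17/30.18) = 1.088  (STAT1)
log2(0.229/2.786) = -3.605  (CDK4)
ATF3 is most strongly upregulated.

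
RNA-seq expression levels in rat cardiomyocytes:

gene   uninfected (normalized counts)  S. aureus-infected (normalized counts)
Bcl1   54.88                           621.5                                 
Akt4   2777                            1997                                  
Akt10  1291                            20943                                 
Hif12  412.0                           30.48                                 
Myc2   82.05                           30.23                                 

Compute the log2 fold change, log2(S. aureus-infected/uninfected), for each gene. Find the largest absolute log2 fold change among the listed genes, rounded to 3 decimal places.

log2(621.5/54.88) = 3.501  (Bcl1)
log2(1997/2777) = -0.476  (Akt4)
log2(20943/1291) = 4.020  (Akt10)
log2(30.48/412.0) = -3.757  (Hif12)
log2(30.23/82.05) = -1.441  (Myc2)
The largest magnitude belongs to Akt10.

4.020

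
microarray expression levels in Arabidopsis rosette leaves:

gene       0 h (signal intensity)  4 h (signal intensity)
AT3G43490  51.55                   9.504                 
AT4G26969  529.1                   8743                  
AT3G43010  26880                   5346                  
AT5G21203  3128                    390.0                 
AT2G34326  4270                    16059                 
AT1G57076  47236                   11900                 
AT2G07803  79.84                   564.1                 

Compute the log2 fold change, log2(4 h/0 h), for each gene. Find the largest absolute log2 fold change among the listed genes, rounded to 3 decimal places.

log2(9.504/51.55) = -2.439  (AT3G43490)
log2(8743/529.1) = 4.047  (AT4G26969)
log2(5346/26880) = -2.330  (AT3G43010)
log2(390.0/3128) = -3.004  (AT5G21203)
log2(16059/4270) = 1.911  (AT2G34326)
log2(11900/47236) = -1.989  (AT1G57076)
log2(564.1/79.84) = 2.821  (AT2G07803)
The largest magnitude belongs to AT4G26969.

4.047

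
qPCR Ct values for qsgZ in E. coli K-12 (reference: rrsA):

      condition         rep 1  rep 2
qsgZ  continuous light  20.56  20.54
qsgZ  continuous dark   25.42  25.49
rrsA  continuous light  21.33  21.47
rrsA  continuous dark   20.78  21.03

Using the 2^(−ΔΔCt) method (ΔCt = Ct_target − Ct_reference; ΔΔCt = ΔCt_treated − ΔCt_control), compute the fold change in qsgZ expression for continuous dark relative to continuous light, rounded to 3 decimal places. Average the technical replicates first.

Mean Ct: qsgZ continuous light 20.550; qsgZ continuous dark 25.455; rrsA continuous light 21.400; rrsA continuous dark 20.905
ΔCt(continuous light) = 20.550 − 21.400 = -0.850
ΔCt(continuous dark) = 25.455 − 20.905 = 4.550
ΔΔCt = 4.550 − (-0.850) = 5.400
Fold change = 2^(−5.400) = 0.0237

0.024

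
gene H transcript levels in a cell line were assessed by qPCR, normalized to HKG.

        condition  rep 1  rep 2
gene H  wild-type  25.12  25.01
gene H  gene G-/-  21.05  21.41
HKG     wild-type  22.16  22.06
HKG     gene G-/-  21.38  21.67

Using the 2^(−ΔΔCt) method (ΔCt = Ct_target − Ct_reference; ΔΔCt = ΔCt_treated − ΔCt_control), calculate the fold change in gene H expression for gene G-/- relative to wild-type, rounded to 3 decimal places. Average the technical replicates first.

Mean Ct: gene H wild-type 25.065; gene H gene G-/- 21.230; HKG wild-type 22.110; HKG gene G-/- 21.525
ΔCt(wild-type) = 25.065 − 22.110 = 2.955
ΔCt(gene G-/-) = 21.230 − 21.525 = -0.295
ΔΔCt = -0.295 − 2.955 = -3.250
Fold change = 2^(−(-3.250)) = 2^3.250 = 9.5137

9.514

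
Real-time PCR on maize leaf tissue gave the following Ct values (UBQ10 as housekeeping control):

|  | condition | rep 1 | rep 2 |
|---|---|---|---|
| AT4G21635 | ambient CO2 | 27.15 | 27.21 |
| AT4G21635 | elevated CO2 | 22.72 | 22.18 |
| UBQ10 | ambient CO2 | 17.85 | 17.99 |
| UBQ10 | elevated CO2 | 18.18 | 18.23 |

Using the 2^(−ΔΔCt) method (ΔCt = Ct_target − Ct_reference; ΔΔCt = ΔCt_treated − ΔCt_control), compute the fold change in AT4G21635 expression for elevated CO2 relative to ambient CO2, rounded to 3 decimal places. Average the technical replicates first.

Mean Ct: AT4G21635 ambient CO2 27.180; AT4G21635 elevated CO2 22.450; UBQ10 ambient CO2 17.920; UBQ10 elevated CO2 18.205
ΔCt(ambient CO2) = 27.180 − 17.920 = 9.260
ΔCt(elevated CO2) = 22.450 − 18.205 = 4.245
ΔΔCt = 4.245 − 9.260 = -5.015
Fold change = 2^(−(-5.015)) = 2^5.015 = 32.3344

32.334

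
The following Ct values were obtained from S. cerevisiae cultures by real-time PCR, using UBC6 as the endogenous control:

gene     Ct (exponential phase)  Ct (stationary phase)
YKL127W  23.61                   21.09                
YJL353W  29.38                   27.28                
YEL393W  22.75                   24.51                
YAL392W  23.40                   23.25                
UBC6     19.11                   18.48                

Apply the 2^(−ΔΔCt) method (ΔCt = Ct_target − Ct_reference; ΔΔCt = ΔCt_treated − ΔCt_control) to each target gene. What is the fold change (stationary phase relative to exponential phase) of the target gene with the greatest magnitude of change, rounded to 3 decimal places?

YKL127W: ΔΔCt = (21.09−18.48) − (23.61−19.11) = 2.61 − 4.50 = -1.89; fold change = 2^1.89 = 3.706
YJL353W: ΔΔCt = (27.28−18.48) − (29.38−19.11) = 8.80 − 10.27 = -1.47; fold change = 2^1.47 = 2.770
YEL393W: ΔΔCt = (24.51−18.48) − (22.75−19.11) = 6.03 − 3.64 = 2.39; fold change = 2^-2.39 = 0.191
YAL392W: ΔΔCt = (23.25−18.48) − (23.40−19.11) = 4.77 − 4.29 = 0.48; fold change = 2^-0.48 = 0.717
YEL393W has the largest |ΔΔCt| = 2.39.

0.191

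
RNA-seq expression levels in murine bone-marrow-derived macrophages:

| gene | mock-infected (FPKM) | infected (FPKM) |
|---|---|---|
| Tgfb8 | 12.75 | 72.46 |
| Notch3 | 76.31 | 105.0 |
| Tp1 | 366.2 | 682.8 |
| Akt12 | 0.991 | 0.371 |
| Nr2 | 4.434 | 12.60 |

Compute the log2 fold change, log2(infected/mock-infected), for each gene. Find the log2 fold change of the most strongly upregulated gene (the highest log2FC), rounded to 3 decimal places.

log2(72.46/12.75) = 2.507  (Tgfb8)
log2(105.0/76.31) = 0.460  (Notch3)
log2(682.8/366.2) = 0.899  (Tp1)
log2(0.371/0.991) = -1.417  (Akt12)
log2(12.60/4.434) = 1.507  (Nr2)
Tgfb8 is most strongly upregulated.

2.507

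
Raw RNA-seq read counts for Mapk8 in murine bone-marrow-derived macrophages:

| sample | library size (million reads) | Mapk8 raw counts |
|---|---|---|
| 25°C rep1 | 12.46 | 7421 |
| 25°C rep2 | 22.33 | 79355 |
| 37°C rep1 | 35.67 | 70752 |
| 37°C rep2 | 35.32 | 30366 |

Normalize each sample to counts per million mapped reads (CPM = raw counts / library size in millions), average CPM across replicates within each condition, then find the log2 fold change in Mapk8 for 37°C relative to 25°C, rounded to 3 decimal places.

CPM(25°C rep1) = 7421 / 12.46 = 595.5859
CPM(25°C rep2) = 79355 / 22.33 = 3553.7394
CPM(37°C rep1) = 70752 / 35.67 = 1983.5156
CPM(37°C rep2) = 30366 / 35.32 = 859.7395
mean CPM(25°C) = 2074.6626; mean CPM(37°C) = 1421.6275
Fold change = 1421.6275 / 2074.6626 = 0.68523
log2(0.68523) = -0.5453

-0.545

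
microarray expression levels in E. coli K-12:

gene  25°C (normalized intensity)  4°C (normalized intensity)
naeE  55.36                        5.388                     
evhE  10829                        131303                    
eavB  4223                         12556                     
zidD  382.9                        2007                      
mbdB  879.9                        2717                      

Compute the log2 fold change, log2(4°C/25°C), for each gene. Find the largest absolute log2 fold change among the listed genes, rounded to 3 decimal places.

log2(5.388/55.36) = -3.361  (naeE)
log2(131303/10829) = 3.600  (evhE)
log2(12556/4223) = 1.572  (eavB)
log2(2007/382.9) = 2.390  (zidD)
log2(2717/879.9) = 1.627  (mbdB)
The largest magnitude belongs to evhE.

3.600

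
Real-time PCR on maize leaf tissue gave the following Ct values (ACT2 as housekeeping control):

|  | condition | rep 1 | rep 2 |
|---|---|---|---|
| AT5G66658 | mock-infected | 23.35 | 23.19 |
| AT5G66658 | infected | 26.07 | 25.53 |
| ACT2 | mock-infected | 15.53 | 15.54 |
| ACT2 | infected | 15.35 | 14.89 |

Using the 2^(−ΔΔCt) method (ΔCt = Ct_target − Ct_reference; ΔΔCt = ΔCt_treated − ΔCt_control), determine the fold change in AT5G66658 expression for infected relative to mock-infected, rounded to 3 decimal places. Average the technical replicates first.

0.130

Mean Ct: AT5G66658 mock-infected 23.270; AT5G66658 infected 25.800; ACT2 mock-infected 15.535; ACT2 infected 15.120
ΔCt(mock-infected) = 23.270 − 15.535 = 7.735
ΔCt(infected) = 25.800 − 15.120 = 10.680
ΔΔCt = 10.680 − 7.735 = 2.945
Fold change = 2^(−2.945) = 0.1299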